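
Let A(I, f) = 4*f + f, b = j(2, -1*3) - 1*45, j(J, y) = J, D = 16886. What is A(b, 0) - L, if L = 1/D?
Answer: -1/16886 ≈ -5.9221e-5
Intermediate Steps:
L = 1/16886 ≈ 5.9221e-5
b = -43 (b = 2 - 1*45 = 2 - 45 = -43)
A(I, f) = 5*f
A(b, 0) - L = 5*0 - 1*1/16886 = 0 - 1/16886 = -1/16886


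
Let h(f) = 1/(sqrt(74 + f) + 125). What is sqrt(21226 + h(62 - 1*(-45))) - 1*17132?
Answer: -17132 + sqrt(2653251 + 21226*sqrt(181))/sqrt(125 + sqrt(181)) ≈ -16986.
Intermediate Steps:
h(f) = 1/(125 + sqrt(74 + f))
sqrt(21226 + h(62 - 1*(-45))) - 1*17132 = sqrt(21226 + 1/(125 + sqrt(74 + (62 - 1*(-45))))) - 1*17132 = sqrt(21226 + 1/(125 + sqrt(74 + (62 + 45)))) - 17132 = sqrt(21226 + 1/(125 + sqrt(74 + 107))) - 17132 = sqrt(21226 + 1/(125 + sqrt(181))) - 17132 = -17132 + sqrt(21226 + 1/(125 + sqrt(181)))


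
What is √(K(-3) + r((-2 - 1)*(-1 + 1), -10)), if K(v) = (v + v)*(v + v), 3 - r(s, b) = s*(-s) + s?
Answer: √39 ≈ 6.2450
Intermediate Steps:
r(s, b) = 3 + s² - s (r(s, b) = 3 - (s*(-s) + s) = 3 - (-s² + s) = 3 - (s - s²) = 3 + (s² - s) = 3 + s² - s)
K(v) = 4*v² (K(v) = (2*v)*(2*v) = 4*v²)
√(K(-3) + r((-2 - 1)*(-1 + 1), -10)) = √(4*(-3)² + (3 + ((-2 - 1)*(-1 + 1))² - (-2 - 1)*(-1 + 1))) = √(4*9 + (3 + (-3*0)² - (-3)*0)) = √(36 + (3 + 0² - 1*0)) = √(36 + (3 + 0 + 0)) = √(36 + 3) = √39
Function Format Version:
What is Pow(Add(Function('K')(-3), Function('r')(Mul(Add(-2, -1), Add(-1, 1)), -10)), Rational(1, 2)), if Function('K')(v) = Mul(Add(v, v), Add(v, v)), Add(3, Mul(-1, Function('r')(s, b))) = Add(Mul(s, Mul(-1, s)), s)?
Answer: Pow(39, Rational(1, 2)) ≈ 6.2450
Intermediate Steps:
Function('r')(s, b) = Add(3, Pow(s, 2), Mul(-1, s)) (Function('r')(s, b) = Add(3, Mul(-1, Add(Mul(s, Mul(-1, s)), s))) = Add(3, Mul(-1, Add(Mul(-1, Pow(s, 2)), s))) = Add(3, Mul(-1, Add(s, Mul(-1, Pow(s, 2))))) = Add(3, Add(Pow(s, 2), Mul(-1, s))) = Add(3, Pow(s, 2), Mul(-1, s)))
Function('K')(v) = Mul(4, Pow(v, 2)) (Function('K')(v) = Mul(Mul(2, v), Mul(2, v)) = Mul(4, Pow(v, 2)))
Pow(Add(Function('K')(-3), Function('r')(Mul(Add(-2, -1), Add(-1, 1)), -10)), Rational(1, 2)) = Pow(Add(Mul(4, Pow(-3, 2)), Add(3, Pow(Mul(Add(-2, -1), Add(-1, 1)), 2), Mul(-1, Mul(Add(-2, -1), Add(-1, 1))))), Rational(1, 2)) = Pow(Add(Mul(4, 9), Add(3, Pow(Mul(-3, 0), 2), Mul(-1, Mul(-3, 0)))), Rational(1, 2)) = Pow(Add(36, Add(3, Pow(0, 2), Mul(-1, 0))), Rational(1, 2)) = Pow(Add(36, Add(3, 0, 0)), Rational(1, 2)) = Pow(Add(36, 3), Rational(1, 2)) = Pow(39, Rational(1, 2))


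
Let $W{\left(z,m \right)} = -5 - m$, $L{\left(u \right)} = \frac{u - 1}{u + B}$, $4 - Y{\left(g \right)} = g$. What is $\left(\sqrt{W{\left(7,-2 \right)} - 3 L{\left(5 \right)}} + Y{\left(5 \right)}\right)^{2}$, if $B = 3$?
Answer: $\frac{\left(2 - 3 i \sqrt{2}\right)^{2}}{4} \approx -3.5 - 4.2426 i$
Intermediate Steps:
$Y{\left(g \right)} = 4 - g$
$L{\left(u \right)} = \frac{-1 + u}{3 + u}$ ($L{\left(u \right)} = \frac{u - 1}{u + 3} = \frac{-1 + u}{3 + u}$)
$\left(\sqrt{W{\left(7,-2 \right)} - 3 L{\left(5 \right)}} + Y{\left(5 \right)}\right)^{2} = \left(\sqrt{\left(-5 - -2\right) - 3 \frac{-1 + 5}{3 + 5}} + \left(4 - 5\right)\right)^{2} = \left(\sqrt{\left(-5 + 2\right) - 3 \cdot \frac{1}{8} \cdot 4} + \left(4 - 5\right)\right)^{2} = \left(\sqrt{-3 - 3 \cdot \frac{1}{8} \cdot 4} - 1\right)^{2} = \left(\sqrt{-3 - \frac{3}{2}} - 1\right)^{2} = \left(\sqrt{- \frac{9}{2}} - 1\right)^{2} = \left(\frac{3 i \sqrt{2}}{2} - 1\right)^{2} = \left(-1 + \frac{3 i \sqrt{2}}{2}\right)^{2}$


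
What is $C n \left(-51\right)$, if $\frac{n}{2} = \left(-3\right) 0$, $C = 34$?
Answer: $0$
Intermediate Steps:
$n = 0$ ($n = 2 \left(\left(-3\right) 0\right) = 2 \cdot 0 = 0$)
$C n \left(-51\right) = 34 \cdot 0 \left(-51\right) = 0 \left(-51\right) = 0$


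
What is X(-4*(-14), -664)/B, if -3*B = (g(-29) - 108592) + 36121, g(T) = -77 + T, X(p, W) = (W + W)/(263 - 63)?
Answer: -498/1814425 ≈ -0.00027447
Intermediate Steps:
X(p, W) = W/100 (X(p, W) = (2*W)/200 = (2*W)*(1/200) = W/100)
B = 72577/3 (B = -(((-77 - 29) - 108592) + 36121)/3 = -((-106 - 108592) + 36121)/3 = -(-108698 + 36121)/3 = -⅓*(-72577) = 72577/3 ≈ 24192.)
X(-4*(-14), -664)/B = ((1/100)*(-664))/(72577/3) = -166/25*3/72577 = -498/1814425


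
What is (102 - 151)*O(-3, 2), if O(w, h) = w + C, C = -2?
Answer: 245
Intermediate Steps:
O(w, h) = -2 + w (O(w, h) = w - 2 = -2 + w)
(102 - 151)*O(-3, 2) = (102 - 151)*(-2 - 3) = -49*(-5) = 245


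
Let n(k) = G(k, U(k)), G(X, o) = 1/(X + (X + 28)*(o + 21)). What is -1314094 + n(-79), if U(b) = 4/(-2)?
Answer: -1377170513/1048 ≈ -1.3141e+6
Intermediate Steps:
U(b) = -2 (U(b) = 4*(-1/2) = -2)
G(X, o) = 1/(X + (21 + o)*(28 + X)) (G(X, o) = 1/(X + (28 + X)*(21 + o)) = 1/(X + (21 + o)*(28 + X)))
n(k) = 1/(532 + 20*k) (n(k) = 1/(588 + 22*k + 28*(-2) + k*(-2)) = 1/(588 + 22*k - 56 - 2*k) = 1/(532 + 20*k))
-1314094 + n(-79) = -1314094 + 1/(4*(133 + 5*(-79))) = -1314094 + 1/(4*(133 - 395)) = -1314094 + (1/4)/(-262) = -1314094 + (1/4)*(-1/262) = -1314094 - 1/1048 = -1377170513/1048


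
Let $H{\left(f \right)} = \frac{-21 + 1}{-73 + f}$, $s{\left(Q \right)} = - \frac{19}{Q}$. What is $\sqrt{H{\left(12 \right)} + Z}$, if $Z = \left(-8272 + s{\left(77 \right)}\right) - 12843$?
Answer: $\frac{i \sqrt{465833307478}}{4697} \approx 145.31 i$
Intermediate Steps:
$H{\left(f \right)} = - \frac{20}{-73 + f}$
$Z = - \frac{1625874}{77}$ ($Z = \left(-8272 - \frac{19}{77}\right) - 12843 = - \frac{636963}{77} - 12843 = - \frac{1625874}{77} \approx -21115.0$)
$\sqrt{H{\left(12 \right)} + Z} = \sqrt{- \frac{20}{-73 + 12} - \frac{1625874}{77}} = \sqrt{- \frac{20}{-61} - \frac{1625874}{77}} = \sqrt{\left(-20\right) \left(- \frac{1}{61}\right) - \frac{1625874}{77}} = \sqrt{\frac{20}{61} - \frac{1625874}{77}} = \sqrt{- \frac{99176774}{4697}} = \frac{i \sqrt{465833307478}}{4697}$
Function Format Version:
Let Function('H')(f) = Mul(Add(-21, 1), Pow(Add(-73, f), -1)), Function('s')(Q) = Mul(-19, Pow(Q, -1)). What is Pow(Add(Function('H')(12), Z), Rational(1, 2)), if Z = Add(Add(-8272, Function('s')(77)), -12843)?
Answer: Mul(Rational(1, 4697), I, Pow(465833307478, Rational(1, 2))) ≈ Mul(145.31, I)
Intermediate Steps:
Function('H')(f) = Mul(-20, Pow(Add(-73, f), -1))
Z = Rational(-1625874, 77) (Z = Add(Add(-8272, Mul(-19, Pow(77, -1))), -12843) = Add(Add(-8272, Mul(-19, Rational(1, 77))), -12843) = Add(Add(-8272, Rational(-19, 77)), -12843) = Add(Rational(-636963, 77), -12843) = Rational(-1625874, 77) ≈ -21115.)
Pow(Add(Function('H')(12), Z), Rational(1, 2)) = Pow(Add(Mul(-20, Pow(Add(-73, 12), -1)), Rational(-1625874, 77)), Rational(1, 2)) = Pow(Add(Mul(-20, Pow(-61, -1)), Rational(-1625874, 77)), Rational(1, 2)) = Pow(Add(Mul(-20, Rational(-1, 61)), Rational(-1625874, 77)), Rational(1, 2)) = Pow(Add(Rational(20, 61), Rational(-1625874, 77)), Rational(1, 2)) = Pow(Rational(-99176774, 4697), Rational(1, 2)) = Mul(Rational(1, 4697), I, Pow(465833307478, Rational(1, 2)))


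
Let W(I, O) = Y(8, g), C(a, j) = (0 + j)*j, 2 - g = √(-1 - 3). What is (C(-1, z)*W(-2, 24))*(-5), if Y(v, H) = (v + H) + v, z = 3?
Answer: -810 + 90*I ≈ -810.0 + 90.0*I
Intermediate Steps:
g = 2 - 2*I (g = 2 - √(-1 - 3) = 2 - √(-4) = 2 - 2*I ≈ 2.0 - 2.0*I)
Y(v, H) = H + 2*v (Y(v, H) = (H + v) + v = H + 2*v)
C(a, j) = j² (C(a, j) = j*j = j²)
W(I, O) = 18 - 2*I (W(I, O) = (2 - 2*I) + 2*8 = (2 - 2*I) + 16 = 18 - 2*I)
(C(-1, z)*W(-2, 24))*(-5) = (3²*(18 - 2*I))*(-5) = (9*(18 - 2*I))*(-5) = (162 - 18*I)*(-5) = -810 + 90*I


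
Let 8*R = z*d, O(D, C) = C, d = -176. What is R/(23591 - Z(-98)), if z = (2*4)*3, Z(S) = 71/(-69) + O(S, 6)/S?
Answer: -1785168/79764857 ≈ -0.022380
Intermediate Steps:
Z(S) = -71/69 + 6/S (Z(S) = 71/(-69) + 6/S = 71*(-1/69) + 6/S = -71/69 + 6/S)
z = 24 (z = 8*3 = 24)
R = -528 (R = (24*(-176))/8 = (⅛)*(-4224) = -528)
R/(23591 - Z(-98)) = -528/(23591 - (-71/69 + 6/(-98))) = -528/(23591 - (-71/69 + 6*(-1/98))) = -528/(23591 - (-71/69 - 3/49)) = -528/(23591 - 1*(-3686/3381)) = -528/(23591 + 3686/3381) = -528/79764857/3381 = -528*3381/79764857 = -1785168/79764857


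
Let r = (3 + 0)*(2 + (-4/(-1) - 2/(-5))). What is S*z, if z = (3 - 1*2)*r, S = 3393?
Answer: 325728/5 ≈ 65146.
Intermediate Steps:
r = 96/5 (r = 3*(2 + (-4*(-1) - 2*(-⅕))) = 3*(2 + (4 + ⅖)) = 3*(2 + 22/5) = 3*(32/5) = 96/5 ≈ 19.200)
z = 96/5 (z = (3 - 1*2)*(96/5) = (3 - 2)*(96/5) = 1*(96/5) = 96/5 ≈ 19.200)
S*z = 3393*(96/5) = 325728/5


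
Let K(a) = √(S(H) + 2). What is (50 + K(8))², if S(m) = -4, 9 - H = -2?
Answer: (50 + I*√2)² ≈ 2498.0 + 141.42*I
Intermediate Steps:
H = 11 (H = 9 - 1*(-2) = 9 + 2 = 11)
K(a) = I*√2 (K(a) = √(-4 + 2) = √(-2) = I*√2)
(50 + K(8))² = (50 + I*√2)²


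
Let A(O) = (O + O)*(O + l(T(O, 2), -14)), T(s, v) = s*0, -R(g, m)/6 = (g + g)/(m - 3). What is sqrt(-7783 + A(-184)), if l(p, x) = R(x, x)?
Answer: sqrt(18370489)/17 ≈ 252.12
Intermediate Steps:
R(g, m) = -12*g/(-3 + m) (R(g, m) = -6*(g + g)/(m - 3) = -6*2*g/(-3 + m) = -12*g/(-3 + m))
T(s, v) = 0
l(p, x) = -12*x/(-3 + x)
A(O) = 2*O*(-168/17 + O) (A(O) = (O + O)*(O - 12*(-14)/(-3 - 14)) = (2*O)*(O - 12*(-14)/(-17)) = (2*O)*(O - 12*(-14)*(-1/17)) = (2*O)*(O - 168/17) = (2*O)*(-168/17 + O) = 2*O*(-168/17 + O))
sqrt(-7783 + A(-184)) = sqrt(-7783 + (2/17)*(-184)*(-168 + 17*(-184))) = sqrt(-7783 + (2/17)*(-184)*(-168 - 3128)) = sqrt(-7783 + (2/17)*(-184)*(-3296)) = sqrt(-7783 + 1212928/17) = sqrt(1080617/17) = sqrt(18370489)/17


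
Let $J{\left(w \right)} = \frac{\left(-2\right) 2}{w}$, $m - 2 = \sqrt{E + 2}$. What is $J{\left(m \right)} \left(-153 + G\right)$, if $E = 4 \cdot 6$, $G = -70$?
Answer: $- \frac{892}{11} + \frac{446 \sqrt{26}}{11} \approx 125.65$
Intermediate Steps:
$E = 24$
$m = 2 + \sqrt{26}$ ($m = 2 + \sqrt{24 + 2} = 2 + \sqrt{26} \approx 7.099$)
$J{\left(w \right)} = - \frac{4}{w}$
$J{\left(m \right)} \left(-153 + G\right) = - \frac{4}{2 + \sqrt{26}} \left(-153 - 70\right) = - \frac{4}{2 + \sqrt{26}} \left(-223\right) = \frac{892}{2 + \sqrt{26}}$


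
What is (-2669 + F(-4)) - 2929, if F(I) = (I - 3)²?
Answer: -5549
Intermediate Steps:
F(I) = (-3 + I)²
(-2669 + F(-4)) - 2929 = (-2669 + (-3 - 4)²) - 2929 = (-2669 + (-7)²) - 2929 = (-2669 + 49) - 2929 = -2620 - 2929 = -5549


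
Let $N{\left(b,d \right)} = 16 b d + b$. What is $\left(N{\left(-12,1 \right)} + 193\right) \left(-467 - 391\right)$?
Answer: $9438$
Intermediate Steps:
$N{\left(b,d \right)} = b + 16 b d$ ($N{\left(b,d \right)} = 16 b d + b = b + 16 b d$)
$\left(N{\left(-12,1 \right)} + 193\right) \left(-467 - 391\right) = \left(- 12 \left(1 + 16 \cdot 1\right) + 193\right) \left(-467 - 391\right) = \left(- 12 \left(1 + 16\right) + 193\right) \left(-858\right) = \left(\left(-12\right) 17 + 193\right) \left(-858\right) = \left(-204 + 193\right) \left(-858\right) = \left(-11\right) \left(-858\right) = 9438$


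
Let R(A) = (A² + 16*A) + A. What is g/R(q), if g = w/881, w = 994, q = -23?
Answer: 497/60789 ≈ 0.0081758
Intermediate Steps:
R(A) = A² + 17*A
g = 994/881 ≈ 1.1283
g/R(q) = 994/(881*((-23*(17 - 23)))) = 994/(881*((-23*(-6)))) = (994/881)/138 = (994/881)*(1/138) = 497/60789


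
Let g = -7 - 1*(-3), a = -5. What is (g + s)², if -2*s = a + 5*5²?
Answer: 4096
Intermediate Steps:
g = -4 (g = -7 + 3 = -4)
s = -60 (s = -(-5 + 5*5²)/2 = -(-5 + 5*25)/2 = -(-5 + 125)/2 = -½*120 = -60)
(g + s)² = (-4 - 60)² = (-64)² = 4096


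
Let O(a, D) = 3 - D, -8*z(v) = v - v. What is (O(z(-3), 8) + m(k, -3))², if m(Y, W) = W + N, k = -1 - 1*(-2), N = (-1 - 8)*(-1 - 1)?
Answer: 100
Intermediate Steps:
z(v) = 0 (z(v) = -(v - v)/8 = -⅛*0 = 0)
N = 18 (N = -9*(-2) = 18)
k = 1 (k = -1 + 2 = 1)
m(Y, W) = 18 + W (m(Y, W) = W + 18 = 18 + W)
(O(z(-3), 8) + m(k, -3))² = ((3 - 1*8) + (18 - 3))² = ((3 - 8) + 15)² = (-5 + 15)² = 10² = 100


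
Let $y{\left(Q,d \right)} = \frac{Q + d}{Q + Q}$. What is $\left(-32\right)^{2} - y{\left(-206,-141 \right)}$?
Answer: $\frac{421541}{412} \approx 1023.2$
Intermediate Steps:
$y{\left(Q,d \right)} = \frac{Q + d}{2 Q}$
$\left(-32\right)^{2} - y{\left(-206,-141 \right)} = \left(-32\right)^{2} - \frac{-206 - 141}{2 \left(-206\right)} = 1024 - \frac{1}{2} \left(- \frac{1}{206}\right) \left(-347\right) = 1024 - \frac{347}{412} = \frac{421541}{412}$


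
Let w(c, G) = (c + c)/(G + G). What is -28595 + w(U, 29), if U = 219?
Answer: -829036/29 ≈ -28587.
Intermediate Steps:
w(c, G) = c/G (w(c, G) = (2*c)/((2*G)) = (2*c)*(1/(2*G)) = c/G)
-28595 + w(U, 29) = -28595 + 219/29 = -829036/29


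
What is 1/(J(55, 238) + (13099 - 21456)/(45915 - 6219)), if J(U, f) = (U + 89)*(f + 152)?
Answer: 39696/2229319003 ≈ 1.7806e-5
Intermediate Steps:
J(U, f) = (89 + U)*(152 + f)
1/(J(55, 238) + (13099 - 21456)/(45915 - 6219)) = 1/((13528 + 89*238 + 152*55 + 55*238) + (13099 - 21456)/(45915 - 6219)) = 1/((13528 + 21182 + 8360 + 13090) - 8357/39696) = 1/(56160 - 8357*1/39696) = 1/(56160 - 8357/39696) = 1/(2229319003/39696) = 39696/2229319003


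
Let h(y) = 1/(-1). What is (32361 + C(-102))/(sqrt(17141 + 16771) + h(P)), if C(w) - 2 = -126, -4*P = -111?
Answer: 32237/33911 + 193422*sqrt(942)/33911 ≈ 176.01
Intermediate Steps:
P = 111/4 (P = -1/4*(-111) = 111/4 ≈ 27.750)
C(w) = -124 (C(w) = 2 - 126 = -124)
h(y) = -1
(32361 + C(-102))/(sqrt(17141 + 16771) + h(P)) = (32361 - 124)/(sqrt(17141 + 16771) - 1) = 32237/(sqrt(33912) - 1) = 32237/(6*sqrt(942) - 1) = 32237/(-1 + 6*sqrt(942))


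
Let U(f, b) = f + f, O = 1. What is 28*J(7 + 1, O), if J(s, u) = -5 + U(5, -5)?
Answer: 140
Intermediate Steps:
U(f, b) = 2*f
J(s, u) = 5 (J(s, u) = -5 + 2*5 = -5 + 10 = 5)
28*J(7 + 1, O) = 28*5 = 140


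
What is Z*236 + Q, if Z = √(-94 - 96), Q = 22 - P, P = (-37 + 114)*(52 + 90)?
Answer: -10912 + 236*I*√190 ≈ -10912.0 + 3253.0*I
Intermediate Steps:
P = 10934 (P = 77*142 = 10934)
Q = -10912 (Q = 22 - 1*10934 = 22 - 10934 = -10912)
Z = I*√190 (Z = √(-190) = I*√190 ≈ 13.784*I)
Z*236 + Q = (I*√190)*236 - 10912 = 236*I*√190 - 10912 = -10912 + 236*I*√190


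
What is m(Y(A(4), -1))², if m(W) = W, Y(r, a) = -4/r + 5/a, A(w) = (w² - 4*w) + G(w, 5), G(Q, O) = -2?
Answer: 9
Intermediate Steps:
A(w) = -2 + w² - 4*w (A(w) = (w² - 4*w) - 2 = -2 + w² - 4*w)
m(Y(A(4), -1))² = (-4/(-2 + 4² - 4*4) + 5/(-1))² = (-4/(-2 + 16 - 16) + 5*(-1))² = (-4/(-2) - 5)² = (-4*(-½) - 5)² = (2 - 5)² = (-3)² = 9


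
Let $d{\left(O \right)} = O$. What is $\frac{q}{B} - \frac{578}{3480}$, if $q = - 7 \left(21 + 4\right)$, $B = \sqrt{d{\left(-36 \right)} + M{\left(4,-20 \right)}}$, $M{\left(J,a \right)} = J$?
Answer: $- \frac{289}{1740} + \frac{175 i \sqrt{2}}{8} \approx -0.16609 + 30.936 i$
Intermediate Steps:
$B = 4 i \sqrt{2}$ ($B = \sqrt{-36 + 4} = \sqrt{-32} = 4 i \sqrt{2} \approx 5.6569 i$)
$q = -175$ ($q = \left(-7\right) 25 = -175$)
$\frac{q}{B} - \frac{578}{3480} = - \frac{175}{4 i \sqrt{2}} - \frac{578}{3480} = - 175 \left(- \frac{i \sqrt{2}}{8}\right) - \frac{289}{1740} = \frac{175 i \sqrt{2}}{8} - \frac{289}{1740} = - \frac{289}{1740} + \frac{175 i \sqrt{2}}{8}$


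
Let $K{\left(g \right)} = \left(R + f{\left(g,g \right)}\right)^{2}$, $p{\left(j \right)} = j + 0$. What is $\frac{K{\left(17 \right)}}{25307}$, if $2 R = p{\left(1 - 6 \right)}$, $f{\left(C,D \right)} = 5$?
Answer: $\frac{25}{101228} \approx 0.00024697$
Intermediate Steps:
$p{\left(j \right)} = j$
$R = - \frac{5}{2}$ ($R = \frac{1 - 6}{2} = \frac{1}{2} \left(-5\right) = - \frac{5}{2} \approx -2.5$)
$K{\left(g \right)} = \frac{25}{4}$ ($K{\left(g \right)} = \left(- \frac{5}{2} + 5\right)^{2} = \left(\frac{5}{2}\right)^{2} = \frac{25}{4}$)
$\frac{K{\left(17 \right)}}{25307} = \frac{25}{4 \cdot 25307} = \frac{25}{4} \cdot \frac{1}{25307} = \frac{25}{101228}$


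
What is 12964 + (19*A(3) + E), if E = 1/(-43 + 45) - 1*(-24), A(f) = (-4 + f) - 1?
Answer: 25901/2 ≈ 12951.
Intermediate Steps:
A(f) = -5 + f
E = 49/2 (E = 1/2 + 24 = ½ + 24 = 49/2 ≈ 24.500)
12964 + (19*A(3) + E) = 12964 + (19*(-5 + 3) + 49/2) = 12964 + (19*(-2) + 49/2) = 12964 + (-38 + 49/2) = 12964 - 27/2 = 25901/2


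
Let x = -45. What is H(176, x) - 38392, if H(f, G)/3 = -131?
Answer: -38785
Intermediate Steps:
H(f, G) = -393 (H(f, G) = 3*(-131) = -393)
H(176, x) - 38392 = -393 - 38392 = -38785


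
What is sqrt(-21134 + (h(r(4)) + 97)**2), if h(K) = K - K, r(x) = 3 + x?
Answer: 5*I*sqrt(469) ≈ 108.28*I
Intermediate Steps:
h(K) = 0
sqrt(-21134 + (h(r(4)) + 97)**2) = sqrt(-21134 + (0 + 97)**2) = sqrt(-21134 + 97**2) = sqrt(-21134 + 9409) = sqrt(-11725) = 5*I*sqrt(469)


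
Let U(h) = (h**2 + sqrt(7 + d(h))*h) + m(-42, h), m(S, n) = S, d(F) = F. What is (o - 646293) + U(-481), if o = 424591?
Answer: 9617 - 481*I*sqrt(474) ≈ 9617.0 - 10472.0*I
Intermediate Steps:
U(h) = -42 + h**2 + h*sqrt(7 + h) (U(h) = (h**2 + sqrt(7 + h)*h) - 42 = (h**2 + h*sqrt(7 + h)) - 42 = -42 + h**2 + h*sqrt(7 + h))
(o - 646293) + U(-481) = (424591 - 646293) + (-42 + (-481)**2 - 481*sqrt(7 - 481)) = -221702 + (-42 + 231361 - 481*I*sqrt(474)) = -221702 + (231319 - 481*I*sqrt(474)) = 9617 - 481*I*sqrt(474)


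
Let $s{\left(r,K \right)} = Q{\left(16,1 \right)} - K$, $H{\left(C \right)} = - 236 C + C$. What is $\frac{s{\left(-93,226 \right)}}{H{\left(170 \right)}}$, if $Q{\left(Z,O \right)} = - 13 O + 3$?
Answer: $\frac{118}{19975} \approx 0.0059074$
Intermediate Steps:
$H{\left(C \right)} = - 235 C$
$Q{\left(Z,O \right)} = 3 - 13 O$
$s{\left(r,K \right)} = -10 - K$ ($s{\left(r,K \right)} = \left(3 - 13\right) - K = -10 - K$)
$\frac{s{\left(-93,226 \right)}}{H{\left(170 \right)}} = \frac{-10 - 226}{\left(-235\right) 170} = \frac{-10 - 226}{-39950} = \left(-236\right) \left(- \frac{1}{39950}\right) = \frac{118}{19975}$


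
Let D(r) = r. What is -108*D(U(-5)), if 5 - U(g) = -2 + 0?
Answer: -756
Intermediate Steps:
U(g) = 7 (U(g) = 5 - (-2 + 0) = 5 - 1*(-2) = 5 + 2 = 7)
-108*D(U(-5)) = -108*7 = -756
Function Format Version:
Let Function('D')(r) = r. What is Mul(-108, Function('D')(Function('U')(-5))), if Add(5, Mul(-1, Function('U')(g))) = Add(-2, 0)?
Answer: -756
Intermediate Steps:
Function('U')(g) = 7 (Function('U')(g) = Add(5, Mul(-1, Add(-2, 0))) = Add(5, Mul(-1, -2)) = Add(5, 2) = 7)
Mul(-108, Function('D')(Function('U')(-5))) = Mul(-108, 7) = -756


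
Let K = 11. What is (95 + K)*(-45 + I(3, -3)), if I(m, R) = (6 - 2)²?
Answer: -3074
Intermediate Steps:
I(m, R) = 16 (I(m, R) = 4² = 16)
(95 + K)*(-45 + I(3, -3)) = (95 + 11)*(-45 + 16) = 106*(-29) = -3074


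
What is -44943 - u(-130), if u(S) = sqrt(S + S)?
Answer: -44943 - 2*I*sqrt(65) ≈ -44943.0 - 16.125*I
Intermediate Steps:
u(S) = sqrt(2)*sqrt(S) (u(S) = sqrt(2*S) = sqrt(2)*sqrt(S))
-44943 - u(-130) = -44943 - sqrt(2)*sqrt(-130) = -44943 - sqrt(2)*I*sqrt(130) = -44943 - 2*I*sqrt(65)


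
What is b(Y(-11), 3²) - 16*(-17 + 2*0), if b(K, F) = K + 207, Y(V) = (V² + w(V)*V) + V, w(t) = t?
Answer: 710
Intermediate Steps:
Y(V) = V + 2*V² (Y(V) = (V² + V*V) + V = (V² + V²) + V = 2*V² + V = V + 2*V²)
b(K, F) = 207 + K
b(Y(-11), 3²) - 16*(-17 + 2*0) = (207 - 11*(1 + 2*(-11))) - 16*(-17 + 2*0) = (207 - 11*(1 - 22)) - 16*(-17 + 0) = (207 - 11*(-21)) - 16*(-17) = (207 + 231) + 272 = 438 + 272 = 710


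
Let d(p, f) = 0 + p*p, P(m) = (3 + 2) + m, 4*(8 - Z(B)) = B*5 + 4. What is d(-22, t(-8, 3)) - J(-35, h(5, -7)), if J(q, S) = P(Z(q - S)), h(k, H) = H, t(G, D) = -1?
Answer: 437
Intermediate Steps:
Z(B) = 7 - 5*B/4 (Z(B) = 8 - (B*5 + 4)/4 = 8 - (5*B + 4)/4 = 8 - (4 + 5*B)/4 = 8 + (-1 - 5*B/4) = 7 - 5*B/4)
P(m) = 5 + m
J(q, S) = 12 - 5*q/4 + 5*S/4 (J(q, S) = 5 + (7 - 5*(q - S)/4) = 5 + (7 + (-5*q/4 + 5*S/4)) = 5 + (7 - 5*q/4 + 5*S/4) = 12 - 5*q/4 + 5*S/4)
d(p, f) = p² (d(p, f) = 0 + p² = p²)
d(-22, t(-8, 3)) - J(-35, h(5, -7)) = (-22)² - (12 - 5/4*(-35) + (5/4)*(-7)) = 484 - (12 + 175/4 - 35/4) = 484 - 1*47 = 484 - 47 = 437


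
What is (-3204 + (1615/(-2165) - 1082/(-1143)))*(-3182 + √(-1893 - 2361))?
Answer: 5045446527938/494919 - 1585621159*I*√4254/494919 ≈ 1.0194e+7 - 2.0896e+5*I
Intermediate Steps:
(-3204 + (1615/(-2165) - 1082/(-1143)))*(-3182 + √(-1893 - 2361)) = (-3204 + (1615*(-1/2165) - 1082*(-1/1143)))*(-3182 + √(-4254)) = (-3204 + (-323/433 + 1082/1143))*(-3182 + I*√4254) = (-3204 + 99317/494919)*(-3182 + I*√4254) = -1585621159*(-3182 + I*√4254)/494919 = 5045446527938/494919 - 1585621159*I*√4254/494919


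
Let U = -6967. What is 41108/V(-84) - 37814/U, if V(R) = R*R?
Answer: 138303755/12289788 ≈ 11.254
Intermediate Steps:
V(R) = R²
41108/V(-84) - 37814/U = 41108/((-84)²) - 37814/(-6967) = 41108/7056 - 37814*(-1/6967) = 41108*(1/7056) + 37814/6967 = 10277/1764 + 37814/6967 = 138303755/12289788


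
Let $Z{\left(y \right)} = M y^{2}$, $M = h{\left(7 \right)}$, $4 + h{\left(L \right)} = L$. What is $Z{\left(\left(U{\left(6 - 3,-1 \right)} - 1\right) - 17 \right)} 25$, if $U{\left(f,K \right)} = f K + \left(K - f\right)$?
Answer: $46875$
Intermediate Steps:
$h{\left(L \right)} = -4 + L$
$U{\left(f,K \right)} = K - f + K f$ ($U{\left(f,K \right)} = K f + \left(K - f\right) = K - f + K f$)
$M = 3$ ($M = -4 + 7 = 3$)
$Z{\left(y \right)} = 3 y^{2}$
$Z{\left(\left(U{\left(6 - 3,-1 \right)} - 1\right) - 17 \right)} 25 = 3 \left(\left(\left(-1 - \left(6 - 3\right) - \left(6 - 3\right)\right) - 1\right) - 17\right)^{2} \cdot 25 = 3 \left(\left(\left(-1 - 3 - 3\right) - 1\right) - 17\right)^{2} \cdot 25 = 3 \left(\left(-7 - 1\right) - 17\right)^{2} \cdot 25 = 3 \left(-8 - 17\right)^{2} \cdot 25 = 3 \left(-25\right)^{2} \cdot 25 = 3 \cdot 625 \cdot 25 = 1875 \cdot 25 = 46875$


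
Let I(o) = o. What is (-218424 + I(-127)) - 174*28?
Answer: -223423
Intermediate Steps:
(-218424 + I(-127)) - 174*28 = (-218424 - 127) - 174*28 = -218551 - 4872 = -223423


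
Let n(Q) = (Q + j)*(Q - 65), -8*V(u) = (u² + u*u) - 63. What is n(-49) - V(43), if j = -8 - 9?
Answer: 63827/8 ≈ 7978.4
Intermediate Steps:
V(u) = 63/8 - u²/4 (V(u) = -((u² + u*u) - 63)/8 = -((u² + u²) - 63)/8 = -(2*u² - 63)/8 = -(-63 + 2*u²)/8 = 63/8 - u²/4)
j = -17
n(Q) = (-65 + Q)*(-17 + Q) (n(Q) = (Q - 17)*(Q - 65) = (-17 + Q)*(-65 + Q) = (-65 + Q)*(-17 + Q))
n(-49) - V(43) = (1105 + (-49)² - 82*(-49)) - (63/8 - ¼*43²) = (1105 + 2401 + 4018) - (63/8 - ¼*1849) = 7524 - (63/8 - 1849/4) = 7524 - 1*(-3635/8) = 7524 + 3635/8 = 63827/8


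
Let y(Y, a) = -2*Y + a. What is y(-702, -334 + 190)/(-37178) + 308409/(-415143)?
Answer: -1998184997/2572364409 ≈ -0.77679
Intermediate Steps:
y(Y, a) = a - 2*Y
y(-702, -334 + 190)/(-37178) + 308409/(-415143) = ((-334 + 190) - 2*(-702))/(-37178) + 308409/(-415143) = (-144 + 1404)*(-1/37178) + 308409*(-1/415143) = 1260*(-1/37178) - 102803/138381 = -630/18589 - 102803/138381 = -1998184997/2572364409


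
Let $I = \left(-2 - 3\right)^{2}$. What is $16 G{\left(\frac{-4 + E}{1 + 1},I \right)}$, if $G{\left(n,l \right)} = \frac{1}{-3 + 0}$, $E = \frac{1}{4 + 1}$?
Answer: $- \frac{16}{3} \approx -5.3333$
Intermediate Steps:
$E = \frac{1}{5} \approx 0.2$
$I = 25$ ($I = \left(-5\right)^{2} = 25$)
$G{\left(n,l \right)} = - \frac{1}{3}$ ($G{\left(n,l \right)} = \frac{1}{-3} = - \frac{1}{3}$)
$16 G{\left(\frac{-4 + E}{1 + 1},I \right)} = 16 \left(- \frac{1}{3}\right) = - \frac{16}{3}$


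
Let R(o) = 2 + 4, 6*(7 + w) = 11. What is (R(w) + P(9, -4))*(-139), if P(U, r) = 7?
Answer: -1807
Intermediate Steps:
w = -31/6 (w = -7 + (1/6)*11 = -7 + 11/6 = -31/6 ≈ -5.1667)
R(o) = 6
(R(w) + P(9, -4))*(-139) = (6 + 7)*(-139) = 13*(-139) = -1807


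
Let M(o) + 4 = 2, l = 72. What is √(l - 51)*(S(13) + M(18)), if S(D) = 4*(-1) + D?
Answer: 7*√21 ≈ 32.078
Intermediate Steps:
M(o) = -2 (M(o) = -4 + 2 = -2)
S(D) = -4 + D
√(l - 51)*(S(13) + M(18)) = √(72 - 51)*((-4 + 13) - 2) = √21*(9 - 2) = √21*7 = 7*√21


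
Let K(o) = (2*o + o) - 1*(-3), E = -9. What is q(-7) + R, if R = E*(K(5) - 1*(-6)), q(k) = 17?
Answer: -199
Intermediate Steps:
K(o) = 3 + 3*o (K(o) = 3*o + 3 = 3 + 3*o)
R = -216 (R = -9*((3 + 3*5) - 1*(-6)) = -9*((3 + 15) + 6) = -9*(18 + 6) = -9*24 = -216)
q(-7) + R = 17 - 216 = -199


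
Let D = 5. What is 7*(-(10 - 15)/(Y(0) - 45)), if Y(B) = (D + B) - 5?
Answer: -7/9 ≈ -0.77778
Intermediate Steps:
Y(B) = B (Y(B) = (5 + B) - 5 = B)
7*(-(10 - 15)/(Y(0) - 45)) = 7*(-(10 - 15)/(0 - 45)) = 7*(-(-5)/(-45)) = 7*(-(-5)*(-1)/45) = 7*(-1*⅑) = 7*(-⅑) = -7/9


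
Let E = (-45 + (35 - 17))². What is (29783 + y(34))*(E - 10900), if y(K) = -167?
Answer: -301224336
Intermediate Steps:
E = 729 (E = (-45 + 18)² = (-27)² = 729)
(29783 + y(34))*(E - 10900) = (29783 - 167)*(729 - 10900) = 29616*(-10171) = -301224336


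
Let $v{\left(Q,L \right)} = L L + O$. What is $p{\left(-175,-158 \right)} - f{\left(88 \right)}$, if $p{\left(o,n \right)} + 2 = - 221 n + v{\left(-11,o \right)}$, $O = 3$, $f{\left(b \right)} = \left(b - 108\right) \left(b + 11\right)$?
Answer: $67524$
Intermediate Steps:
$f{\left(b \right)} = \left(-108 + b\right) \left(11 + b\right)$
$v{\left(Q,L \right)} = 3 + L^{2}$ ($v{\left(Q,L \right)} = L L + 3 = L^{2} + 3 = 3 + L^{2}$)
$p{\left(o,n \right)} = 1 + o^{2} - 221 n$ ($p{\left(o,n \right)} = -2 - \left(-3 - o^{2} + 221 n\right) = -2 + \left(3 + o^{2} - 221 n\right) = 1 + o^{2} - 221 n$)
$p{\left(-175,-158 \right)} - f{\left(88 \right)} = \left(1 + \left(-175\right)^{2} - -34918\right) - \left(-1188 + 88^{2} - 8536\right) = \left(1 + 30625 + 34918\right) - \left(-1188 + 7744 - 8536\right) = 65544 - -1980 = 65544 + 1980 = 67524$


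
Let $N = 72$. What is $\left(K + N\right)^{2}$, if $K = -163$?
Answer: $8281$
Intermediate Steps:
$\left(K + N\right)^{2} = \left(-163 + 72\right)^{2} = \left(-91\right)^{2} = 8281$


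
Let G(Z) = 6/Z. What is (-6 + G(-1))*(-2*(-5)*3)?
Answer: -360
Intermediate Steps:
(-6 + G(-1))*(-2*(-5)*3) = (-6 + 6/(-1))*(-2*(-5)*3) = (-6 + 6*(-1))*(10*3) = (-6 - 6)*30 = -12*30 = -360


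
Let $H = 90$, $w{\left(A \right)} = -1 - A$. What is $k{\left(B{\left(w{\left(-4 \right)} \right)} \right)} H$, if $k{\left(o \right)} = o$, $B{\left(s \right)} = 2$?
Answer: $180$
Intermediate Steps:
$k{\left(B{\left(w{\left(-4 \right)} \right)} \right)} H = 2 \cdot 90 = 180$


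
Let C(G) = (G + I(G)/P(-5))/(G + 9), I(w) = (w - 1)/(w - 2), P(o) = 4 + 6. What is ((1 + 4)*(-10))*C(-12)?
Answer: -8335/42 ≈ -198.45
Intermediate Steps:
P(o) = 10
I(w) = (-1 + w)/(-2 + w)
C(G) = (G + (-1 + G)/(10*(-2 + G)))/(9 + G) (C(G) = (G + ((-1 + G)/(-2 + G))/10)/(G + 9) = (G + ((-1 + G)/(-2 + G))*(⅒))/(9 + G) = (G + (-1 + G)/(10*(-2 + G)))/(9 + G))
((1 + 4)*(-10))*C(-12) = ((1 + 4)*(-10))*((-1 - 12 + 10*(-12)*(-2 - 12))/(10*(-2 - 12)*(9 - 12))) = (5*(-10))*((⅒)*(-1 - 12 + 10*(-12)*(-14))/(-14*(-3))) = -5*(-1)*(-1)*(-1 - 12 + 1680)/(14*3) = -5*(-1)*(-1)*1667/(14*3) = -50*1667/420 = -8335/42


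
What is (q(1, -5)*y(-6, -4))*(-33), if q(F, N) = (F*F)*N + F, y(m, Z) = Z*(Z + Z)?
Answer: 4224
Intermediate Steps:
y(m, Z) = 2*Z**2 (y(m, Z) = Z*(2*Z) = 2*Z**2)
q(F, N) = F + N*F**2 (q(F, N) = F**2*N + F = N*F**2 + F = F + N*F**2)
(q(1, -5)*y(-6, -4))*(-33) = ((1*(1 + 1*(-5)))*(2*(-4)**2))*(-33) = ((1*(1 - 5))*(2*16))*(-33) = ((1*(-4))*32)*(-33) = -4*32*(-33) = -128*(-33) = 4224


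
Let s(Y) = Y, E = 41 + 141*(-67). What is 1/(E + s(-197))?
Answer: -1/9603 ≈ -0.00010413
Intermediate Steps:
E = -9406 (E = 41 - 9447 = -9406)
1/(E + s(-197)) = 1/(-9406 - 197) = 1/(-9603) = -1/9603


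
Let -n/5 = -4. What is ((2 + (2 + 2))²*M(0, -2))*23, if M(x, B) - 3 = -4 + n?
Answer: 15732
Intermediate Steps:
n = 20 (n = -5*(-4) = 20)
M(x, B) = 19 (M(x, B) = 3 + (-4 + 20) = 3 + 16 = 19)
((2 + (2 + 2))²*M(0, -2))*23 = ((2 + (2 + 2))²*19)*23 = ((2 + 4)²*19)*23 = (6²*19)*23 = (36*19)*23 = 684*23 = 15732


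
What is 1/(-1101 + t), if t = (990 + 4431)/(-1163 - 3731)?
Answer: -4894/5393715 ≈ -0.00090735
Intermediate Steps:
t = -5421/4894 (t = 5421/(-4894) = 5421*(-1/4894) = -5421/4894 ≈ -1.1077)
1/(-1101 + t) = 1/(-1101 - 5421/4894) = 1/(-5393715/4894) = -4894/5393715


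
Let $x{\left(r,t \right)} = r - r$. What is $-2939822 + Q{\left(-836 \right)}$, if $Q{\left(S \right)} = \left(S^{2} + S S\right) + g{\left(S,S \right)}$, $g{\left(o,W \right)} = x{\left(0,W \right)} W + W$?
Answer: $-1542866$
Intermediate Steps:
$x{\left(r,t \right)} = 0$
$g{\left(o,W \right)} = W$ ($g{\left(o,W \right)} = 0 W + W = 0 + W = W$)
$Q{\left(S \right)} = S + 2 S^{2}$ ($Q{\left(S \right)} = \left(S^{2} + S S\right) + S = \left(S^{2} + S^{2}\right) + S = 2 S^{2} + S = S + 2 S^{2}$)
$-2939822 + Q{\left(-836 \right)} = -2939822 - 836 \left(1 + 2 \left(-836\right)\right) = -2939822 - 836 \left(1 - 1672\right) = -2939822 - -1396956 = -2939822 + 1396956 = -1542866$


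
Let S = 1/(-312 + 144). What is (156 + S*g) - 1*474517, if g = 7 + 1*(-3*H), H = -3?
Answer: -9961583/21 ≈ -4.7436e+5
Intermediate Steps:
S = -1/168 (S = 1/(-168) = -1/168 ≈ -0.0059524)
g = 16 (g = 7 + 1*(-3*(-3)) = 7 + 1*9 = 7 + 9 = 16)
(156 + S*g) - 1*474517 = (156 - 1/168*16) - 1*474517 = (156 - 2/21) - 474517 = 3274/21 - 474517 = -9961583/21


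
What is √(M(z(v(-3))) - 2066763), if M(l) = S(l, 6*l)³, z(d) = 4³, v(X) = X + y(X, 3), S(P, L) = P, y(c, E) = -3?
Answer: I*√1804619 ≈ 1343.4*I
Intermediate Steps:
v(X) = -3 + X (v(X) = X - 3 = -3 + X)
z(d) = 64
M(l) = l³
√(M(z(v(-3))) - 2066763) = √(64³ - 2066763) = √(262144 - 2066763) = √(-1804619) = I*√1804619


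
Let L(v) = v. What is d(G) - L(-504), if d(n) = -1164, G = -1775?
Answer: -660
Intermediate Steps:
d(G) - L(-504) = -1164 - 1*(-504) = -1164 + 504 = -660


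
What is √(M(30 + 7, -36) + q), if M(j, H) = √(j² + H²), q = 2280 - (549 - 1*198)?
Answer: √(1929 + √2665) ≈ 44.504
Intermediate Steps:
q = 1929 (q = 2280 - (549 - 198) = 2280 - 1*351 = 2280 - 351 = 1929)
M(j, H) = √(H² + j²)
√(M(30 + 7, -36) + q) = √(√((-36)² + (30 + 7)²) + 1929) = √(√(1296 + 37²) + 1929) = √(√(1296 + 1369) + 1929) = √(√2665 + 1929) = √(1929 + √2665)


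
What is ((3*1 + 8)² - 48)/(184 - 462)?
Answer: -73/278 ≈ -0.26259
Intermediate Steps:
((3*1 + 8)² - 48)/(184 - 462) = ((3 + 8)² - 48)/(-278) = (11² - 48)*(-1/278) = (121 - 48)*(-1/278) = 73*(-1/278) = -73/278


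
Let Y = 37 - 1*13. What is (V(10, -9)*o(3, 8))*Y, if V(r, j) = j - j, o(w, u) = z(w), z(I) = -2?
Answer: 0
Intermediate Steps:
o(w, u) = -2
V(r, j) = 0
Y = 24 (Y = 37 - 13 = 24)
(V(10, -9)*o(3, 8))*Y = (0*(-2))*24 = 0*24 = 0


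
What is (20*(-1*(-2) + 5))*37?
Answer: 5180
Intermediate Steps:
(20*(-1*(-2) + 5))*37 = (20*(2 + 5))*37 = (20*7)*37 = 140*37 = 5180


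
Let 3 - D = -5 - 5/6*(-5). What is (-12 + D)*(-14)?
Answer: 343/3 ≈ 114.33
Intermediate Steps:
D = 23/6 (D = 3 - (-5 - 5/6*(-5)) = 3 - (-5 - 5*⅙*(-5)) = 3 - (-5 - ⅚*(-5)) = 3 - (-5 + 25/6) = 3 - 1*(-⅚) = 3 + ⅚ = 23/6 ≈ 3.8333)
(-12 + D)*(-14) = (-12 + 23/6)*(-14) = -49/6*(-14) = 343/3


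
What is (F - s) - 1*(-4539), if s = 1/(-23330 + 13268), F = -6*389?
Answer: 22186711/10062 ≈ 2205.0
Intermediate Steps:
F = -2334
s = -1/10062 (s = 1/(-10062) = -1/10062 ≈ -9.9384e-5)
(F - s) - 1*(-4539) = (-2334 - 1*(-1/10062)) - 1*(-4539) = (-2334 + 1/10062) + 4539 = -23484707/10062 + 4539 = 22186711/10062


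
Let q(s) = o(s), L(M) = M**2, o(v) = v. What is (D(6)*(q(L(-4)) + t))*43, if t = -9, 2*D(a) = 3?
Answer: 903/2 ≈ 451.50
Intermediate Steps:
D(a) = 3/2 (D(a) = (1/2)*3 = 3/2)
q(s) = s
(D(6)*(q(L(-4)) + t))*43 = (3*((-4)**2 - 9)/2)*43 = (3*(16 - 9)/2)*43 = ((3/2)*7)*43 = (21/2)*43 = 903/2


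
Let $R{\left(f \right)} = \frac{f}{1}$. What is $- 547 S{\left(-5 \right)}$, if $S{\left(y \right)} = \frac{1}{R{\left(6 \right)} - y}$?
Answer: $- \frac{547}{11} \approx -49.727$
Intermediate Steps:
$R{\left(f \right)} = f$ ($R{\left(f \right)} = f 1 = f$)
$S{\left(y \right)} = \frac{1}{6 - y}$
$- 547 S{\left(-5 \right)} = - 547 \left(- \frac{1}{-6 - 5}\right) = - 547 \left(- \frac{1}{-11}\right) = - 547 \left(\left(-1\right) \left(- \frac{1}{11}\right)\right) = \left(-547\right) \frac{1}{11} = - \frac{547}{11}$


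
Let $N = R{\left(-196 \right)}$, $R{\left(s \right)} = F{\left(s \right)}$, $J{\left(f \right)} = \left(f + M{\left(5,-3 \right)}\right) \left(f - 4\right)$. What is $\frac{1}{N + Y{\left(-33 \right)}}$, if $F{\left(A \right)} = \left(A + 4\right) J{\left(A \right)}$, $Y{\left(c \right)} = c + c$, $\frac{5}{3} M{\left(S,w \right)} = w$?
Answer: $- \frac{1}{7595586} \approx -1.3166 \cdot 10^{-7}$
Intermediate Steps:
$M{\left(S,w \right)} = \frac{3 w}{5}$
$J{\left(f \right)} = \left(-4 + f\right) \left(- \frac{9}{5} + f\right)$ ($J{\left(f \right)} = \left(f + \frac{3}{5} \left(-3\right)\right) \left(f - 4\right) = \left(f - \frac{9}{5}\right) \left(-4 + f\right) = \left(- \frac{9}{5} + f\right) \left(-4 + f\right) = \left(-4 + f\right) \left(- \frac{9}{5} + f\right)$)
$Y{\left(c \right)} = 2 c$
$F{\left(A \right)} = \left(4 + A\right) \left(\frac{36}{5} + A^{2} - \frac{29 A}{5}\right)$ ($F{\left(A \right)} = \left(A + 4\right) \left(\frac{36}{5} + A^{2} - \frac{29 A}{5}\right) = \left(4 + A\right) \left(\frac{36}{5} + A^{2} - \frac{29 A}{5}\right)$)
$R{\left(s \right)} = \frac{\left(4 + s\right) \left(36 - 29 s + 5 s^{2}\right)}{5}$
$N = -7595520$ ($N = \frac{\left(4 - 196\right) \left(36 - -5684 + 5 \left(-196\right)^{2}\right)}{5} = \frac{1}{5} \left(-192\right) \left(36 + 5684 + 5 \cdot 38416\right) = \frac{1}{5} \left(-192\right) \left(36 + 5684 + 192080\right) = \frac{1}{5} \left(-192\right) 197800 = -7595520$)
$\frac{1}{N + Y{\left(-33 \right)}} = \frac{1}{-7595520 + 2 \left(-33\right)} = \frac{1}{-7595520 - 66} = \frac{1}{-7595586} = - \frac{1}{7595586}$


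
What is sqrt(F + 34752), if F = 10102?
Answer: sqrt(44854) ≈ 211.79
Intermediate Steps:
sqrt(F + 34752) = sqrt(10102 + 34752) = sqrt(44854)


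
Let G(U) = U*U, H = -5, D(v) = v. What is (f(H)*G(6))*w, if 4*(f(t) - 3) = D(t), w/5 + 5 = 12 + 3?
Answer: 3150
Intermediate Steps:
w = 50 (w = -25 + 5*(12 + 3) = -25 + 5*15 = -25 + 75 = 50)
G(U) = U²
f(t) = 3 + t/4
(f(H)*G(6))*w = ((3 + (¼)*(-5))*6²)*50 = ((3 - 5/4)*36)*50 = ((7/4)*36)*50 = 63*50 = 3150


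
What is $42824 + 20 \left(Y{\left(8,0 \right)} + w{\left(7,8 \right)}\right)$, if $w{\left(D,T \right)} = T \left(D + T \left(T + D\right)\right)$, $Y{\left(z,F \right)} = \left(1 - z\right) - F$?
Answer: $63004$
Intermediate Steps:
$Y{\left(z,F \right)} = 1 - F - z$
$w{\left(D,T \right)} = T \left(D + T \left(D + T\right)\right)$
$42824 + 20 \left(Y{\left(8,0 \right)} + w{\left(7,8 \right)}\right) = 42824 + 20 \left(\left(1 - 0 - 8\right) + 8 \left(7 + 8^{2} + 7 \cdot 8\right)\right) = 42824 + 20 \left(\left(1 + 0 - 8\right) + 8 \left(7 + 64 + 56\right)\right) = 42824 + 20 \left(-7 + 8 \cdot 127\right) = 42824 + 20 \left(-7 + 1016\right) = 42824 + 20 \cdot 1009 = 42824 + 20180 = 63004$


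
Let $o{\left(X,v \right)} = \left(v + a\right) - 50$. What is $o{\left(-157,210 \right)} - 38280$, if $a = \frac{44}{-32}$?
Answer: $- \frac{304971}{8} \approx -38121.0$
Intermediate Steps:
$a = - \frac{11}{8}$ ($a = 44 \left(- \frac{1}{32}\right) = - \frac{11}{8} \approx -1.375$)
$o{\left(X,v \right)} = - \frac{411}{8} + v$ ($o{\left(X,v \right)} = \left(v - \frac{11}{8}\right) - 50 = \left(- \frac{11}{8} + v\right) - 50 = - \frac{411}{8} + v$)
$o{\left(-157,210 \right)} - 38280 = \left(- \frac{411}{8} + 210\right) - 38280 = \frac{1269}{8} - 38280 = - \frac{304971}{8}$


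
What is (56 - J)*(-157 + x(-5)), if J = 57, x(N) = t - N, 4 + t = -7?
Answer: 163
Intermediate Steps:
t = -11 (t = -4 - 7 = -11)
x(N) = -11 - N
(56 - J)*(-157 + x(-5)) = (56 - 1*57)*(-157 + (-11 - 1*(-5))) = (56 - 57)*(-157 + (-11 + 5)) = -(-157 - 6) = -1*(-163) = 163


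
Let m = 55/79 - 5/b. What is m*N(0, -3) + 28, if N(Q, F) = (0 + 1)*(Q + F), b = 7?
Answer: 15514/553 ≈ 28.054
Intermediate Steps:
m = -10/553 (m = 55/79 - 5/7 = -10/553 ≈ -0.018083)
N(Q, F) = F + Q (N(Q, F) = 1*(F + Q) = F + Q)
m*N(0, -3) + 28 = -10*(-3 + 0)/553 + 28 = -10/553*(-3) + 28 = 30/553 + 28 = 15514/553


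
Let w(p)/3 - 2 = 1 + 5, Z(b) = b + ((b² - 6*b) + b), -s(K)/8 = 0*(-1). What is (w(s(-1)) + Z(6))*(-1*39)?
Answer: -1404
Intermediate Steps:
s(K) = 0 (s(K) = -0*(-1) = -8*0 = 0)
Z(b) = b² - 4*b (Z(b) = b + (b² - 5*b) = b² - 4*b)
w(p) = 24 (w(p) = 6 + 3*(1 + 5) = 6 + 3*6 = 6 + 18 = 24)
(w(s(-1)) + Z(6))*(-1*39) = (24 + 6*(-4 + 6))*(-1*39) = (24 + 6*2)*(-39) = (24 + 12)*(-39) = 36*(-39) = -1404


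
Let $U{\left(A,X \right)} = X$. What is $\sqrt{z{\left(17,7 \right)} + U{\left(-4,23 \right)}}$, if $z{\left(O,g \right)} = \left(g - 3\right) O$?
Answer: $\sqrt{91} \approx 9.5394$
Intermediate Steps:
$z{\left(O,g \right)} = O \left(-3 + g\right)$ ($z{\left(O,g \right)} = \left(-3 + g\right) O = O \left(-3 + g\right)$)
$\sqrt{z{\left(17,7 \right)} + U{\left(-4,23 \right)}} = \sqrt{17 \left(-3 + 7\right) + 23} = \sqrt{17 \cdot 4 + 23} = \sqrt{68 + 23} = \sqrt{91}$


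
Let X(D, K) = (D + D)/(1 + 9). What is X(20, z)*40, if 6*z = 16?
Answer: 160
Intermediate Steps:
z = 8/3 (z = (⅙)*16 = 8/3 ≈ 2.6667)
X(D, K) = D/5 (X(D, K) = (2*D)/10 = (2*D)*(⅒) = D/5)
X(20, z)*40 = ((⅕)*20)*40 = 4*40 = 160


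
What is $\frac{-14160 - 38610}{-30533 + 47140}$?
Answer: $- \frac{52770}{16607} \approx -3.1776$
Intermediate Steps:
$\frac{-14160 - 38610}{-30533 + 47140} = - \frac{52770}{16607}$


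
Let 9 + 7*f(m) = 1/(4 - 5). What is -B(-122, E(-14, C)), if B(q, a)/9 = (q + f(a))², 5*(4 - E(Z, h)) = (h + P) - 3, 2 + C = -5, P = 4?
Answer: -6718464/49 ≈ -1.3711e+5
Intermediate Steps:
C = -7 (C = -2 - 5 = -7)
f(m) = -10/7 (f(m) = -9/7 + 1/(7*(4 - 5)) = -9/7 + (⅐)/(-1) = -9/7 + (⅐)*(-1) = -9/7 - ⅐ = -10/7)
E(Z, h) = 19/5 - h/5 (E(Z, h) = 4 - ((h + 4) - 3)/5 = 4 - ((4 + h) - 3)/5 = 4 - (1 + h)/5 = 4 + (-⅕ - h/5) = 19/5 - h/5)
B(q, a) = 9*(-10/7 + q)² (B(q, a) = 9*(q - 10/7)² = 9*(-10/7 + q)²)
-B(-122, E(-14, C)) = -9*(-10 + 7*(-122))²/49 = -9*(-10 - 854)²/49 = -9*(-864)²/49 = -9*746496/49 = -1*6718464/49 = -6718464/49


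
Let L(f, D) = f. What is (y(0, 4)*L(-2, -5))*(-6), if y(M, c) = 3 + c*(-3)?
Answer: -108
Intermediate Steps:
y(M, c) = 3 - 3*c
(y(0, 4)*L(-2, -5))*(-6) = ((3 - 3*4)*(-2))*(-6) = ((3 - 12)*(-2))*(-6) = -9*(-2)*(-6) = 18*(-6) = -108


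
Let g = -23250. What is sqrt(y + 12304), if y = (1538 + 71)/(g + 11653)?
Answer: sqrt(1654751332763)/11597 ≈ 110.92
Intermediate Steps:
y = -1609/11597 (y = (1538 + 71)/(-23250 + 11653) = 1609/(-11597) = 1609*(-1/11597) = -1609/11597 ≈ -0.13874)
sqrt(y + 12304) = sqrt(-1609/11597 + 12304) = sqrt(142687879/11597) = sqrt(1654751332763)/11597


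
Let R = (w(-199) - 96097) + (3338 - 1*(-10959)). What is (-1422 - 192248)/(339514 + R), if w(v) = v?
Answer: -38734/51503 ≈ -0.75207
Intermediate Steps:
R = -81999 (R = (-199 - 96097) + (3338 - 1*(-10959)) = -96296 + (3338 + 10959) = -96296 + 14297 = -81999)
(-1422 - 192248)/(339514 + R) = (-1422 - 192248)/(339514 - 81999) = -193670/257515 = -193670*1/257515 = -38734/51503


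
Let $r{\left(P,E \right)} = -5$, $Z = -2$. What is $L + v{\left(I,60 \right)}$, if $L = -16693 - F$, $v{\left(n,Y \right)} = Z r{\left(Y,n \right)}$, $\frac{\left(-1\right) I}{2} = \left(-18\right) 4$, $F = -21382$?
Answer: $4699$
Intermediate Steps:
$I = 144$ ($I = - 2 \left(\left(-18\right) 4\right) = \left(-2\right) \left(-72\right) = 144$)
$v{\left(n,Y \right)} = 10$ ($v{\left(n,Y \right)} = \left(-2\right) \left(-5\right) = 10$)
$L = 4689$ ($L = -16693 - -21382 = -16693 + 21382 = 4689$)
$L + v{\left(I,60 \right)} = 4689 + 10 = 4699$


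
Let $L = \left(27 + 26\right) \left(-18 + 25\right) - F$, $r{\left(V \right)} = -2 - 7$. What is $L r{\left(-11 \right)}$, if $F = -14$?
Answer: $-3465$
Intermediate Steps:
$r{\left(V \right)} = -9$ ($r{\left(V \right)} = -2 - 7 = -9$)
$L = 385$ ($L = \left(27 + 26\right) \left(-18 + 25\right) - -14 = 53 \cdot 7 + 14 = 371 + 14 = 385$)
$L r{\left(-11 \right)} = 385 \left(-9\right) = -3465$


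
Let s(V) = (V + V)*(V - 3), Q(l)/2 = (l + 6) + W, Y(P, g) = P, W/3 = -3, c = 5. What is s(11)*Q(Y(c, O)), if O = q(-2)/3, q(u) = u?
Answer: 704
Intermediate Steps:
W = -9 (W = 3*(-3) = -9)
O = -⅔ (O = -2/3 = -2*⅓ = -⅔ ≈ -0.66667)
Q(l) = -6 + 2*l (Q(l) = 2*((l + 6) - 9) = 2*((6 + l) - 9) = 2*(-3 + l) = -6 + 2*l)
s(V) = 2*V*(-3 + V) (s(V) = (2*V)*(-3 + V) = 2*V*(-3 + V))
s(11)*Q(Y(c, O)) = (2*11*(-3 + 11))*(-6 + 2*5) = (2*11*8)*(-6 + 10) = 176*4 = 704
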